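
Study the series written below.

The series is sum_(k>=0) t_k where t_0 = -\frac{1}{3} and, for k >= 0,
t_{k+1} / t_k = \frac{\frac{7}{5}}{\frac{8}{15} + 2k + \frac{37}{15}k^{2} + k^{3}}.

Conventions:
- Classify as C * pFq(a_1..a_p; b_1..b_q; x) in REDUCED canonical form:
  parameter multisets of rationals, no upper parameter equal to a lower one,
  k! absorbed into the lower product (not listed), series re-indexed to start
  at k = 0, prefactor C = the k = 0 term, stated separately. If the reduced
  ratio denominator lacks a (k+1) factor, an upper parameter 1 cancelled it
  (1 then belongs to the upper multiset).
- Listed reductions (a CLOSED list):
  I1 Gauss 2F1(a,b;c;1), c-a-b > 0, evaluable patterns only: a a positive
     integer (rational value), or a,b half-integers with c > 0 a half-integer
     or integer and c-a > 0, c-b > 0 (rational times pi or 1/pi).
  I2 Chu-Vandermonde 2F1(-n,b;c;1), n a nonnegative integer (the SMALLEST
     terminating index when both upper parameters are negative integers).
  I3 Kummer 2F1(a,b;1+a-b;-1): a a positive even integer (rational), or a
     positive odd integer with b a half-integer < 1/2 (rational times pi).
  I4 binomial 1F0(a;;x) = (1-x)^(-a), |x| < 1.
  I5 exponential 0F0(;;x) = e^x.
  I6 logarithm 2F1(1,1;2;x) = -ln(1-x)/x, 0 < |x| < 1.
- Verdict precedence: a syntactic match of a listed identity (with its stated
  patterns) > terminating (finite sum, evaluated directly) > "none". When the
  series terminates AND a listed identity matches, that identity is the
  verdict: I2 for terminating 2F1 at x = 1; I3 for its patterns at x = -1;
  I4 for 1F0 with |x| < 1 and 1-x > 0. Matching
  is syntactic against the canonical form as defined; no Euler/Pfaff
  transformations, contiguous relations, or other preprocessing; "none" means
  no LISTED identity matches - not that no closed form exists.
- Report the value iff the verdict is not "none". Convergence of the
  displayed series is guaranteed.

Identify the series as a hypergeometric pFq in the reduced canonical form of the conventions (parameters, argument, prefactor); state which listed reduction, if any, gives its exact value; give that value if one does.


This is -\frac{1}{3} * 0F2(-; \frac{2}{3}, \frac{4}{5}; \frac{7}{5}) in reduced canonical form. Verdict: none - at argument \frac{7}{5} the multisets {-} ; {\frac{2}{3}, \frac{4}{5}} match no listed identity.

First insight: t_0 = -\frac{1}{3} here, and roots of the ratio polynomials (prefactor -1/3) are the negated parameters.
Consecutive-term ratio: r(k) = \frac{7}{5} * 1 / [(k+\frac{2}{3}) (k+\frac{4}{5}) (k+1)] - rational; roots negated = parameters, x = \frac{7}{5}, C = -\frac{1}{3}.


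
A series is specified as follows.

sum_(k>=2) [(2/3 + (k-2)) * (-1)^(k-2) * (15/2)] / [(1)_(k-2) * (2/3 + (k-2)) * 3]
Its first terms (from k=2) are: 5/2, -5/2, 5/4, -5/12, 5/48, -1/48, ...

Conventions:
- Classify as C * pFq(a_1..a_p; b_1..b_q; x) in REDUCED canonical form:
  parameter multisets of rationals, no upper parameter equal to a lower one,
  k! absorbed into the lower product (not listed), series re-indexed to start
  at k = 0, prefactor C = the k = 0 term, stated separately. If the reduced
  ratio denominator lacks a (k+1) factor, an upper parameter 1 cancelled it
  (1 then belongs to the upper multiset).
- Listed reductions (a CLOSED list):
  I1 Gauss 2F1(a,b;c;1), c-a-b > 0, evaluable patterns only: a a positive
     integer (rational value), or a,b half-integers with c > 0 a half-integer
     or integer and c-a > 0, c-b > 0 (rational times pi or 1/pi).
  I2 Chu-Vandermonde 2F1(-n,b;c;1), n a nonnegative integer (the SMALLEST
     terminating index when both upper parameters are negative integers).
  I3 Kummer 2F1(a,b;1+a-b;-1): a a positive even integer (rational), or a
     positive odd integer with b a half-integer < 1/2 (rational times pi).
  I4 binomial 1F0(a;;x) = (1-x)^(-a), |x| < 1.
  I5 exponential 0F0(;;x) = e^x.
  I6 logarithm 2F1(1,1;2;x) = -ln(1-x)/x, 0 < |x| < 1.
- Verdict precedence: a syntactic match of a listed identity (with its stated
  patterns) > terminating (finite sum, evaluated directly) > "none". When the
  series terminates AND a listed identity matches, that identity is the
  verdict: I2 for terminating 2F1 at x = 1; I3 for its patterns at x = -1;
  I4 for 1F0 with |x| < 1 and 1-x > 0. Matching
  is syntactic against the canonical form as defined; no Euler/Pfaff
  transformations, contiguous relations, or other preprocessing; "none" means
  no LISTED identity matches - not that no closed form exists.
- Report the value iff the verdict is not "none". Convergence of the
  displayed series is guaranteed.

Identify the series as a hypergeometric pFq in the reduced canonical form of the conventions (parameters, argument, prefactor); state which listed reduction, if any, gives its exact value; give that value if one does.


This is 5/2 * 0F0(-; -; -1) in reduced canonical form. Verdict at x = -1: the I5 exponential reduction matches (the 0F0 exponential series at x = -1). Exact value: (5/2) * e^(-1).

Key step: t_0 = 5/2 here, and (1)_k (prefactor 5/2) is k! itself.
Consecutive-term ratio: r(k) = (-1) * 1 / [(k+1)] ; factor over Q: parameters, x = (-1), and C = 5/2.


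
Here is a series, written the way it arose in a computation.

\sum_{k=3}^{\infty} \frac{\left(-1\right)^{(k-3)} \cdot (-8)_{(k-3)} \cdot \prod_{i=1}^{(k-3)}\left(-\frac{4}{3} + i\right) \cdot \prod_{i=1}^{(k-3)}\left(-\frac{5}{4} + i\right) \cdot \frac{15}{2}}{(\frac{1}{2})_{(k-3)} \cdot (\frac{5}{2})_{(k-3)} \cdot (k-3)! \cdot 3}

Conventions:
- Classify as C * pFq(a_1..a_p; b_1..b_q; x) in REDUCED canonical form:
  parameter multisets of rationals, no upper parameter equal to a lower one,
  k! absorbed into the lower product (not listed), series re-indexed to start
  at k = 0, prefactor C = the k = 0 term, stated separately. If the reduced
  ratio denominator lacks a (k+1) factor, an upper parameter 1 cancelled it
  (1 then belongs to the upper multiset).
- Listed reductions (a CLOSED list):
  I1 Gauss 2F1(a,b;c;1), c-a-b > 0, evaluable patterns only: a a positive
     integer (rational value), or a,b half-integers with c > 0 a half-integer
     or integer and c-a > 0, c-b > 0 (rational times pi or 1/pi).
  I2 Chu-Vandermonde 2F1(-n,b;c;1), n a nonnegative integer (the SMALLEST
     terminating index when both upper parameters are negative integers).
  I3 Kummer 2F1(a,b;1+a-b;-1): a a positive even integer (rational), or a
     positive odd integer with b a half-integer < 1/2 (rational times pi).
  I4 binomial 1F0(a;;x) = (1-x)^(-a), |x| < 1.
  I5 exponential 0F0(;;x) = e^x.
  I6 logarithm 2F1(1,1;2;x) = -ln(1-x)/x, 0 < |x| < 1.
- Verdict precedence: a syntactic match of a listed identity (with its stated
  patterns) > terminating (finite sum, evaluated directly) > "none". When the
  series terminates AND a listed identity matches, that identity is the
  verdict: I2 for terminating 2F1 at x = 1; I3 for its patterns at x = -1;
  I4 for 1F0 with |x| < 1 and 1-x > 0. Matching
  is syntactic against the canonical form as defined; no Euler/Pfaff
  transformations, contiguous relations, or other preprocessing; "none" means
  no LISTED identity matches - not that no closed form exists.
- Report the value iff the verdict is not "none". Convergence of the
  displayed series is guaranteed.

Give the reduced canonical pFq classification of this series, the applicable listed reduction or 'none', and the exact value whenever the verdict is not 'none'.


First insight: x = -1 and the constant factors (prefactor 5/2) combine into one prefactor.
Term ratio: r(k) = -1 * (k-8) (k-\frac{1}{3}) (k-\frac{1}{4}) / [(k+\frac{1}{2}) (k+\frac{5}{2}) (k+1)] - rational; roots negated = parameters, x = -1, C = \frac{5}{2}.

Canonical form: C = \frac{5}{2} times 3F2 with upper {-8, -\frac{1}{3}, -\frac{1}{4}}, lower {\frac{1}{2}, \frac{5}{2}}, x = -1. Verdict: terminating - no listed pattern fits, but -8 in the upper list cuts the series at k = 8; direct evaluation. Sum: \frac{279759791}{59875686}.


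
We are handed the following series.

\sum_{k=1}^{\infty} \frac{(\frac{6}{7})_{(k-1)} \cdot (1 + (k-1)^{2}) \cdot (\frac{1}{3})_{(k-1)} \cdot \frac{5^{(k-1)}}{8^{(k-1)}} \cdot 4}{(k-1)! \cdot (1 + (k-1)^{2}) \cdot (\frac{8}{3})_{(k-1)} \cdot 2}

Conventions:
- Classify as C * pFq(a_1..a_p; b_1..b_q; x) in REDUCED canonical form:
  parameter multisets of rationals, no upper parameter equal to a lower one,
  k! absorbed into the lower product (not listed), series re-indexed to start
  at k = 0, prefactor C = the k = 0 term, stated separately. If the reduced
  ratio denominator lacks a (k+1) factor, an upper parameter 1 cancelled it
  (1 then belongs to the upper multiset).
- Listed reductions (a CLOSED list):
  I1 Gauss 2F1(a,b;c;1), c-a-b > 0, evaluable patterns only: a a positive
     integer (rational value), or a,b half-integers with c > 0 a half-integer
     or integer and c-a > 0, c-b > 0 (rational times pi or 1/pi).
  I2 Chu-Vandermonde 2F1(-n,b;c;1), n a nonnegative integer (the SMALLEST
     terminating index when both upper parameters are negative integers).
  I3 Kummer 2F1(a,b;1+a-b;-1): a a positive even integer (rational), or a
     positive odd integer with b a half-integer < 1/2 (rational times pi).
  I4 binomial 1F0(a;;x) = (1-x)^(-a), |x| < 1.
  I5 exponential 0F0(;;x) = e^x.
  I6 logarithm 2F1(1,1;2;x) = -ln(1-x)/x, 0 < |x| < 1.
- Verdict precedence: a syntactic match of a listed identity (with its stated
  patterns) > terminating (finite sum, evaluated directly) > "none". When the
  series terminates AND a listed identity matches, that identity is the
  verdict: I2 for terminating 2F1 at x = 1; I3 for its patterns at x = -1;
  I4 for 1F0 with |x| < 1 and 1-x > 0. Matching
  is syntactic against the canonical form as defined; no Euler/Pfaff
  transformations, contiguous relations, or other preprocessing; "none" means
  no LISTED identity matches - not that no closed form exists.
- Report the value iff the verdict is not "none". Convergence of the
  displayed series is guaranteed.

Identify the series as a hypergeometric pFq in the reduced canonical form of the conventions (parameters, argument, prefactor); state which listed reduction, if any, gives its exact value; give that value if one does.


The series (x = \frac{5}{8}) is 2F1: upper {\frac{1}{3}, \frac{6}{7}}, lower {\frac{8}{3}}, prefactor 2. Verdict: none here - no I1-I6 shape fits x = \frac{5}{8} with lower {\frac{8}{3}}.

Structural cue: with t_0 = 2, striking the common factor k^2 + 1 reduces the term (C = 2).
Adjacent-term ratio: r(k) = \frac{5}{8} * (k+\frac{1}{3}) (k+\frac{6}{7}) / [(k+\frac{8}{3}) (k+1)] - poly over poly, x = \frac{5}{8} from leading terms; C = 2 at k = 0.


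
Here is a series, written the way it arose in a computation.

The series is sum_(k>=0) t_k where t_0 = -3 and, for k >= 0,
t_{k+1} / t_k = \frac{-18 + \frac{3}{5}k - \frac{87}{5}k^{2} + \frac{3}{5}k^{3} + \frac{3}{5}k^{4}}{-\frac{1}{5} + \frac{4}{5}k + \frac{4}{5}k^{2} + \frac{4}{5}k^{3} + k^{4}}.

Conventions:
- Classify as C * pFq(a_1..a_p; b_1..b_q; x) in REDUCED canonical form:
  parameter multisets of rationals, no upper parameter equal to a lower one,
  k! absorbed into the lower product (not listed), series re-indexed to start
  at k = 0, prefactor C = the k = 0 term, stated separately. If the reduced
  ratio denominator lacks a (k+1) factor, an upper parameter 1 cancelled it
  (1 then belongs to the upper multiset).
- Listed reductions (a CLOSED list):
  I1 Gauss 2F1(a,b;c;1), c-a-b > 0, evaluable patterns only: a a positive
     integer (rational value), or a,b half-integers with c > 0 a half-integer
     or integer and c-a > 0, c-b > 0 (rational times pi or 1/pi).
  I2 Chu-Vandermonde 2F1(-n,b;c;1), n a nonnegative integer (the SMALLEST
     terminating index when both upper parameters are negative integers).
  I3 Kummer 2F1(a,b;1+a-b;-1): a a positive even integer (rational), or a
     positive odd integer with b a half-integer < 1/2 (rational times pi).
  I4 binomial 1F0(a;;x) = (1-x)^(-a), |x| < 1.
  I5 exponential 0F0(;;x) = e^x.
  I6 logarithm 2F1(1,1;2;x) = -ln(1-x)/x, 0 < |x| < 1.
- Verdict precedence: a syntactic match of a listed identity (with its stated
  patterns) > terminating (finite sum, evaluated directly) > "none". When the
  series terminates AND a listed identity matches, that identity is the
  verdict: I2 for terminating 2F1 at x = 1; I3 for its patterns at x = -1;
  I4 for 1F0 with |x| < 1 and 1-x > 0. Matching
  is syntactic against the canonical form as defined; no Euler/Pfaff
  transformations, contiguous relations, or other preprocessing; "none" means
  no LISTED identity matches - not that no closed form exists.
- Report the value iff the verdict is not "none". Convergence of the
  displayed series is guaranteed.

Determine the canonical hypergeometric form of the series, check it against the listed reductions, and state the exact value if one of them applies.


This is -3 * 2F1(-5, 6; -\frac{1}{5}; \frac{3}{5}) in reduced canonical form. Verdict: terminating - upper -5 stops the sum at k = 5; the 6 terms are added exactly. Its exact value is -\frac{192}{19}.

Structural cue: from the first term -3: the expanded ratio factors over Q; C = -3, roots give parameters.
Ratio: r(k) = \frac{3}{5} * (k-5) (k+6) / [(k-\frac{1}{5}) (k+1)] - rational; roots negated = parameters, x = \frac{3}{5}, C = -3.


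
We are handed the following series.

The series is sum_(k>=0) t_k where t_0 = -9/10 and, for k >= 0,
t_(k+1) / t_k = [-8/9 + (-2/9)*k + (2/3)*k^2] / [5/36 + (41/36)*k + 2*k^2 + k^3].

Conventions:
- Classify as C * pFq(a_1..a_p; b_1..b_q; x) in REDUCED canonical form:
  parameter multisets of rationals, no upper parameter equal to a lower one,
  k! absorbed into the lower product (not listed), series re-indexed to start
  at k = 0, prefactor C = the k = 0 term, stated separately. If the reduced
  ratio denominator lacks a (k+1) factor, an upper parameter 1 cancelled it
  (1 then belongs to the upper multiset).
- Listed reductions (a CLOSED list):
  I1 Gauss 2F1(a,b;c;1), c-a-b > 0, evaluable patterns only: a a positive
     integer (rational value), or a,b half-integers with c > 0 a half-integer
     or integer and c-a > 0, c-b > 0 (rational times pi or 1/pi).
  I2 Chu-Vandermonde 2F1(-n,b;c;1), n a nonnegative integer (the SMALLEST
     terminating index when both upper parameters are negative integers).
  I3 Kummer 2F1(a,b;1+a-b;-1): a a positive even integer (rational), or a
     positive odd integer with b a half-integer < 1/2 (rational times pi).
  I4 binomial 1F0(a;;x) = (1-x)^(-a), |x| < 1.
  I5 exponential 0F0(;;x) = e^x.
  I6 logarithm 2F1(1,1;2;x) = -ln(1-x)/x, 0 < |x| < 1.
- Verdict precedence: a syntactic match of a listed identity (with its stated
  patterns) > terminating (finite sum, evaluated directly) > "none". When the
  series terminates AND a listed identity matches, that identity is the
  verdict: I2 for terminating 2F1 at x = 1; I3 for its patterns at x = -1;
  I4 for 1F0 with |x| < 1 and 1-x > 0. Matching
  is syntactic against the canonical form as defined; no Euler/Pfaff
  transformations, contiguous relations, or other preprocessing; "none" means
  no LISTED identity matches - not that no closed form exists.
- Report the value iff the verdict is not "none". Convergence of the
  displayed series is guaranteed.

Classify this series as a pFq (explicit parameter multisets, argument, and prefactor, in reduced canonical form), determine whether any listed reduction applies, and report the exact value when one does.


The tell: t_0 = -9/10 here, and factor the ratio over Q (C = -9/10, x = 2/3): negated roots = parameters.
Ratio: r(k) = (2/3) * (k-4/3) (k+1) / [(k+1/6) (k+5/6) (k+1)] - rational in k, leading ratio (2/3); with t_0 = -9/10, classification follows.

x = 2/3 here; the reduced form reads 2F2, upper {-4/3, 1}, lower {1/6, 5/6}, C = -9/10. Verdict: none here - no I1-I6 shape fits x = 2/3 with lower {1/6, 5/6}.


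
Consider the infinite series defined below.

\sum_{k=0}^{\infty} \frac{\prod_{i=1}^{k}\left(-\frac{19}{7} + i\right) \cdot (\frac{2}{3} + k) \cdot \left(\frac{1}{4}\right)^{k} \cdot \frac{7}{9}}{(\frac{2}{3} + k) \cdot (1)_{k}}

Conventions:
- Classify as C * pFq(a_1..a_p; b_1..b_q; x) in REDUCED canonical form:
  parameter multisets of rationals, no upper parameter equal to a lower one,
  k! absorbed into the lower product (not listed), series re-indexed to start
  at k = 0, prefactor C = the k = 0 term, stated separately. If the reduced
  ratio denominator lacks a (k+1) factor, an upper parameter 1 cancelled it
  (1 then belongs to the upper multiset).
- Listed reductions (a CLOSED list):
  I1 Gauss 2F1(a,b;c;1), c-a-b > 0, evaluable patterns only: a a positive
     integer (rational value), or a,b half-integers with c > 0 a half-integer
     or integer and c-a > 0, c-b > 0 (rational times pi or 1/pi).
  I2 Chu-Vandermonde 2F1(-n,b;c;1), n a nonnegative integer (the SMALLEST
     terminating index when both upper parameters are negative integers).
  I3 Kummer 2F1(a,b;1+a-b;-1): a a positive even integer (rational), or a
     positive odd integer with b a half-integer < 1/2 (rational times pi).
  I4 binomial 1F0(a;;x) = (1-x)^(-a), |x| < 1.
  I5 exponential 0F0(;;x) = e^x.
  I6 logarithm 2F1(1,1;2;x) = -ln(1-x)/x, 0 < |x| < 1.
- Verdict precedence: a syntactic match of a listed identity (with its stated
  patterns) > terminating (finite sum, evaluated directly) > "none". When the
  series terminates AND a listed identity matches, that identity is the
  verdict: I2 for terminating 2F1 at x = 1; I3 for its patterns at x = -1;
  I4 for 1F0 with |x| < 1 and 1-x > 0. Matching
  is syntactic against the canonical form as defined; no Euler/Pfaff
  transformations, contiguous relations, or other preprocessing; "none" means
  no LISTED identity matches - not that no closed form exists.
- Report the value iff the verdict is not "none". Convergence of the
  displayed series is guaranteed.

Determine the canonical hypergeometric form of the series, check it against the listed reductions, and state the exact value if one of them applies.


The tell: x = \frac{1}{4} and striking the common factor k + 2/3 reduces the term (C = 7/9, x = 1/4).
Ratio: r(k) = \frac{1}{4} * (k-\frac{12}{7}) / [(k+1)] - rational; roots negated = parameters, x = \frac{1}{4}, C = \frac{7}{9}.

Classification (C = \frac{7}{9}): 1F0 with upper {-\frac{12}{7}}, lower {-}, argument x = \frac{1}{4}. Verdict: binomial (I4) matches (the 1F0 binomial series: exponent 12/7, x = \frac{1}{4}). Sum: \frac{7}{9} \cdot \left(\frac{3}{4}\right)^{\frac{12}{7}}.


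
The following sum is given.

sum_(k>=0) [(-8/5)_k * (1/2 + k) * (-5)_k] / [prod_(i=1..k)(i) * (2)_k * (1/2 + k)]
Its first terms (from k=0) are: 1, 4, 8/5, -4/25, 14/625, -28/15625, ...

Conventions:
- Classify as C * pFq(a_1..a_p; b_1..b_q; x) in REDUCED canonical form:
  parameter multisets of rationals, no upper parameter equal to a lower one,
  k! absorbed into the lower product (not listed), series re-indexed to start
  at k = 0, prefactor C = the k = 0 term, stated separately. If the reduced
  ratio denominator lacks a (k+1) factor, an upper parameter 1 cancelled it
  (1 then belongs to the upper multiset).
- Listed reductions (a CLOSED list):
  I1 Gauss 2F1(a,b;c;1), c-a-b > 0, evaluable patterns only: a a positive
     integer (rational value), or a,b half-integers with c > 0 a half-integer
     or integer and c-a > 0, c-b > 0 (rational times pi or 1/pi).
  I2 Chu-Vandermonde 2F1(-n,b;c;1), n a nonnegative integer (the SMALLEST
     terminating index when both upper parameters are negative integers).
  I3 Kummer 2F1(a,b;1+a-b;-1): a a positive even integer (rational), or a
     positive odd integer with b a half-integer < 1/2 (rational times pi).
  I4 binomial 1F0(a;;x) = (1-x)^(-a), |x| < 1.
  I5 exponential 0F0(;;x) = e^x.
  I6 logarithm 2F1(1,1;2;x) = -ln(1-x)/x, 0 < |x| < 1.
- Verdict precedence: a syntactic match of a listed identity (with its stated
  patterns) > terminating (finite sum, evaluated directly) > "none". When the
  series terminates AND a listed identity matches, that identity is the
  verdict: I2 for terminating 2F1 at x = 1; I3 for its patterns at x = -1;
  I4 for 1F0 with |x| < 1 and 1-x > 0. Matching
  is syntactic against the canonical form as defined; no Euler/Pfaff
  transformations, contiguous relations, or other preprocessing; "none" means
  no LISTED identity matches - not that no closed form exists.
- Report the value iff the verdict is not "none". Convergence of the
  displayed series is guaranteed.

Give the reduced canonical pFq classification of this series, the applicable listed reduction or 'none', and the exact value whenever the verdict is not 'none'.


Key step: x = 1 and the product of the first k integers (C = 1) is k!.
Ratio: r(k) = 1 * (k-5) (k-8/5) / [(k+2) (k+1)] ; factor over Q: parameters, x = 1, and C = 1.

At argument 1: a 2F1 with upper {-5, -8/5}, lower {2}, scaled by C = 1. Verdict: Chu-Vandermonde (I2) fires (terminating 2F1 at x = 1 with n = 5, b = -8/5, c = 2). Its exact value is 100947/15625.


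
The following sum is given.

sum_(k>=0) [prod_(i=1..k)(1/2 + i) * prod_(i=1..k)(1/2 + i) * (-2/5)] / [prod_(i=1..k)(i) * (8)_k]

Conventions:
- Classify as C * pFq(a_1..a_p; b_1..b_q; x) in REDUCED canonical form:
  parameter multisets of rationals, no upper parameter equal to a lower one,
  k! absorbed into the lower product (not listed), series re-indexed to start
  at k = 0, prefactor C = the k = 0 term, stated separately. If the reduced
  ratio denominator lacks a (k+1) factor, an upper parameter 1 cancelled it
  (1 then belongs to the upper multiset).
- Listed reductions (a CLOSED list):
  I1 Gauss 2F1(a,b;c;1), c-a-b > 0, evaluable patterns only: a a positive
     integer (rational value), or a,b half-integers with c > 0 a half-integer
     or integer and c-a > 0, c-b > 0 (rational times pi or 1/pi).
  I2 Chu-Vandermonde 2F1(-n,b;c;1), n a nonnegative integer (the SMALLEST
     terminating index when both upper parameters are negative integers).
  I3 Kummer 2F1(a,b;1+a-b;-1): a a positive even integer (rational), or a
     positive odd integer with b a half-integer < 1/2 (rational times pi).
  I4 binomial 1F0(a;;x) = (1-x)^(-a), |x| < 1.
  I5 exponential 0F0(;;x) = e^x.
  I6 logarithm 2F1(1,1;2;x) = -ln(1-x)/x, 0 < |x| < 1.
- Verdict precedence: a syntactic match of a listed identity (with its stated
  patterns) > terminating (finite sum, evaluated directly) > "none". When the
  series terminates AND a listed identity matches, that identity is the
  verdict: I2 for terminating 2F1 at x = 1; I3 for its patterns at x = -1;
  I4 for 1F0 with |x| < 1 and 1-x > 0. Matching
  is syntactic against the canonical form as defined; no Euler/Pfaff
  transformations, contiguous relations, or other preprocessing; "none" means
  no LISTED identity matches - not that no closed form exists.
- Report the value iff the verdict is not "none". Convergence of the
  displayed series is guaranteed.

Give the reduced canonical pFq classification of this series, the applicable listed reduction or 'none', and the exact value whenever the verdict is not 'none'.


At argument 1: a 2F1 with upper {3/2, 3/2}, lower {8}, scaled by C = -2/5. Verdict: Gauss's theorem I1 (half-integer case) matches (x = 1; upper {3/2, 3/2} half-integers, c = 8 in the evaluable pattern). Value: (-1048576/571725) / pi.

The tell: t_0 being -2/5, the product of the first k integers (C = -2/5, x = 1) is k!.
Step ratio: r(k) = 1 * (k+3/2) (k+3/2) / [(k+8) (k+1)] ; factor over Q: parameters, x = 1, and C = -2/5.


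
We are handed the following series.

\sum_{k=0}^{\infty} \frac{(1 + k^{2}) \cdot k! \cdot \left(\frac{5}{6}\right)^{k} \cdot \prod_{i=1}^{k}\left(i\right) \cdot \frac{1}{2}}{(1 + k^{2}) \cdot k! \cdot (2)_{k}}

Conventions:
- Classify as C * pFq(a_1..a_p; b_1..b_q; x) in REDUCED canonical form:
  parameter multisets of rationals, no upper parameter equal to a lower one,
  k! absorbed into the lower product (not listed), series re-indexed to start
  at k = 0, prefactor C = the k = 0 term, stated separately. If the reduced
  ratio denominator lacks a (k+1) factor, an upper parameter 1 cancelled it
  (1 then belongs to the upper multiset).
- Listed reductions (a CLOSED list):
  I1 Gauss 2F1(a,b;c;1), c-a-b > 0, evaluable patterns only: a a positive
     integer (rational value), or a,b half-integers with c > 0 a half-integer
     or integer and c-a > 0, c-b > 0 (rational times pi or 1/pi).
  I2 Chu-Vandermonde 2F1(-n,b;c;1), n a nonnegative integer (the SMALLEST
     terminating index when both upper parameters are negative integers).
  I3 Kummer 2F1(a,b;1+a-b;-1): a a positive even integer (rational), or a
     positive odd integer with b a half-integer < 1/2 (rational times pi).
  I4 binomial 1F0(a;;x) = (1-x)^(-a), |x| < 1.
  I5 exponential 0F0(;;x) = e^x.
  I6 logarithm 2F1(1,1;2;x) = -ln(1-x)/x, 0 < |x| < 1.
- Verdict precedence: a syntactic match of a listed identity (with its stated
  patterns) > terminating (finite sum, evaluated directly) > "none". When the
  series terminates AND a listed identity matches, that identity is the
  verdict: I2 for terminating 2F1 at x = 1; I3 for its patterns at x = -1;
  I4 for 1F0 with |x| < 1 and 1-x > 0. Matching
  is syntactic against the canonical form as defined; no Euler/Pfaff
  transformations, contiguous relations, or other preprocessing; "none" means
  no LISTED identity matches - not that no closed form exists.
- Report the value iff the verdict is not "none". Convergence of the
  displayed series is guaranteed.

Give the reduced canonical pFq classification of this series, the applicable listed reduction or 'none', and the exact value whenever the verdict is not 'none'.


Key step: x = \frac{5}{6} and the factorial ratio (C = 1/2) (k+a-1)!/(a-1)! is a rising factorial (a)_k.
Term ratio: r(k) = \frac{5}{6} * (k+1) (k+1) / [(k+2) (k+1)] ; factor over Q: parameters, x = \frac{5}{6}, and C = \frac{1}{2}.

With C = \frac{1}{2}: the canonical form is 2F1(1, 1; 2; \frac{5}{6}). Verdict: the I6 logarithm reduction matches (the logarithm: parameters (1,1;2), x = \frac{5}{6}). Its exact value is \left(-\frac{3}{5}\right) \cdot \ln\left(\frac{1}{6}\right).


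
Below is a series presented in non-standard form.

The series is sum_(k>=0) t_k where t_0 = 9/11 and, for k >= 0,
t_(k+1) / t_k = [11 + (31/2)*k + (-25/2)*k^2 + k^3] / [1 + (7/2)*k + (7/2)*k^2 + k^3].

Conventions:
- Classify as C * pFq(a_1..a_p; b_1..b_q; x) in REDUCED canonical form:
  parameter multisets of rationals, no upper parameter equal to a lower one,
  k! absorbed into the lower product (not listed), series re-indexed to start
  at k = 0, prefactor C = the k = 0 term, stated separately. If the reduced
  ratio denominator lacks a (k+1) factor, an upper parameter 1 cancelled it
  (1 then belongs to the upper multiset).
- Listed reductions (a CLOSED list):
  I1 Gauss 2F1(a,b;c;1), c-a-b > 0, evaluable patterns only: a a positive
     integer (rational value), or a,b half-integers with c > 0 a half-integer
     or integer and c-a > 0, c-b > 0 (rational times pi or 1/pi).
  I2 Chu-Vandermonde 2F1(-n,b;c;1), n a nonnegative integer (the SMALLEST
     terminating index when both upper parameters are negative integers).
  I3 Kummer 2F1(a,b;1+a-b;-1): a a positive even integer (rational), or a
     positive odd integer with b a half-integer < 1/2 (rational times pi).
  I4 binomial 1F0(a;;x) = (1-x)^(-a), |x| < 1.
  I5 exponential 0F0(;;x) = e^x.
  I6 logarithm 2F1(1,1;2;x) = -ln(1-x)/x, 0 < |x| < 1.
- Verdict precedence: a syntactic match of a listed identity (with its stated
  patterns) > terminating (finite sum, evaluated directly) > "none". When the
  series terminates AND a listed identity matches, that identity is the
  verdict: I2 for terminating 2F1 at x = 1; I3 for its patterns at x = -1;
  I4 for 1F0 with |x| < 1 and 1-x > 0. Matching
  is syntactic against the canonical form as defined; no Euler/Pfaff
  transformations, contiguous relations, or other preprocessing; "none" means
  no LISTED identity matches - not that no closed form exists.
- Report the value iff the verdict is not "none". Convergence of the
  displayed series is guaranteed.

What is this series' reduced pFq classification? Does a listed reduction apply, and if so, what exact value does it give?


With C = 9/11: the canonical form is 2F1(-11, -2; 2; 1). Verdict (x = 1): Vandermonde's identity (I2) applies (terminating 2F1 at x = 1 with n = 2, b = -11, c = 2). Its exact value is 273/11.

Key step: x = 1 and roots of the ratio polynomials (C = 9/11) are the negated parameters.
Step ratio: r(k) = 1 * (k-11) (k-2) / [(k+2) (k+1)] - rational; roots negated = parameters, x = 1, C = 9/11.


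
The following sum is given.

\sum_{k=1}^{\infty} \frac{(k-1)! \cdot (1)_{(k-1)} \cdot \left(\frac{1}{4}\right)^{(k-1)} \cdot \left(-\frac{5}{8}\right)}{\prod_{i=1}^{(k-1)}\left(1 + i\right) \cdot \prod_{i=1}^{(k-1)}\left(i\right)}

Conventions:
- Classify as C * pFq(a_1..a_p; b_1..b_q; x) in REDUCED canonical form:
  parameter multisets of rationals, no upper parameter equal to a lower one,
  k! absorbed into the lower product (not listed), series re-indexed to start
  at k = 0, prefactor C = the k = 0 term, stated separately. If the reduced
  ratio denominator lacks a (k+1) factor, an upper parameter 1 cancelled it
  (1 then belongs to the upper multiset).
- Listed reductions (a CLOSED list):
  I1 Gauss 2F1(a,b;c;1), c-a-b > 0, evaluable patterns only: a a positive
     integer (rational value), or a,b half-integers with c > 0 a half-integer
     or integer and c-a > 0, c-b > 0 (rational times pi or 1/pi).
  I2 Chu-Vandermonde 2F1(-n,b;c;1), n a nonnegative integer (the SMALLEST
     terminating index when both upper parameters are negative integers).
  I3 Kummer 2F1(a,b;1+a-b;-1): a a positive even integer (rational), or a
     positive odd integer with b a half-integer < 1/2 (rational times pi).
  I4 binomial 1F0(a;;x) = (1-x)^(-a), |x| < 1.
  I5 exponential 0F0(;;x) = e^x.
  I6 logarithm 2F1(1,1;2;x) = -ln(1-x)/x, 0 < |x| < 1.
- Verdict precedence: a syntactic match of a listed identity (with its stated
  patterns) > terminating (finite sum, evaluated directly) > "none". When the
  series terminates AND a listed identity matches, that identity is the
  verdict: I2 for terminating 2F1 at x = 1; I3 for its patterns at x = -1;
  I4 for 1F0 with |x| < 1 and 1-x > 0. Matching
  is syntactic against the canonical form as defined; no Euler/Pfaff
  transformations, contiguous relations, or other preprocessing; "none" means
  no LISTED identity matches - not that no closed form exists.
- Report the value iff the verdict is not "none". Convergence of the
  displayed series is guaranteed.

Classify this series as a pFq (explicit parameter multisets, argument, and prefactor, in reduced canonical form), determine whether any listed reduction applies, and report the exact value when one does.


Classification (C = -\frac{5}{8}): 2F1 with upper {1, 1}, lower {2}, argument x = \frac{1}{4}. Verdict: this is the logarithmic series (I6) (the logarithm: parameters (1,1;2), x = \frac{1}{4}). Value: \frac{5}{2} \cdot \ln\left(\frac{3}{4}\right).

Key step: t_0 being -\frac{5}{8}, the lower running product (C = -5/8) is a rising factorial.
Step ratio: r(k) = \frac{1}{4} * (k+1) (k+1) / [(k+2) (k+1)] - poly over poly, x = \frac{1}{4} from leading terms; C = -\frac{5}{8} at k = 0.


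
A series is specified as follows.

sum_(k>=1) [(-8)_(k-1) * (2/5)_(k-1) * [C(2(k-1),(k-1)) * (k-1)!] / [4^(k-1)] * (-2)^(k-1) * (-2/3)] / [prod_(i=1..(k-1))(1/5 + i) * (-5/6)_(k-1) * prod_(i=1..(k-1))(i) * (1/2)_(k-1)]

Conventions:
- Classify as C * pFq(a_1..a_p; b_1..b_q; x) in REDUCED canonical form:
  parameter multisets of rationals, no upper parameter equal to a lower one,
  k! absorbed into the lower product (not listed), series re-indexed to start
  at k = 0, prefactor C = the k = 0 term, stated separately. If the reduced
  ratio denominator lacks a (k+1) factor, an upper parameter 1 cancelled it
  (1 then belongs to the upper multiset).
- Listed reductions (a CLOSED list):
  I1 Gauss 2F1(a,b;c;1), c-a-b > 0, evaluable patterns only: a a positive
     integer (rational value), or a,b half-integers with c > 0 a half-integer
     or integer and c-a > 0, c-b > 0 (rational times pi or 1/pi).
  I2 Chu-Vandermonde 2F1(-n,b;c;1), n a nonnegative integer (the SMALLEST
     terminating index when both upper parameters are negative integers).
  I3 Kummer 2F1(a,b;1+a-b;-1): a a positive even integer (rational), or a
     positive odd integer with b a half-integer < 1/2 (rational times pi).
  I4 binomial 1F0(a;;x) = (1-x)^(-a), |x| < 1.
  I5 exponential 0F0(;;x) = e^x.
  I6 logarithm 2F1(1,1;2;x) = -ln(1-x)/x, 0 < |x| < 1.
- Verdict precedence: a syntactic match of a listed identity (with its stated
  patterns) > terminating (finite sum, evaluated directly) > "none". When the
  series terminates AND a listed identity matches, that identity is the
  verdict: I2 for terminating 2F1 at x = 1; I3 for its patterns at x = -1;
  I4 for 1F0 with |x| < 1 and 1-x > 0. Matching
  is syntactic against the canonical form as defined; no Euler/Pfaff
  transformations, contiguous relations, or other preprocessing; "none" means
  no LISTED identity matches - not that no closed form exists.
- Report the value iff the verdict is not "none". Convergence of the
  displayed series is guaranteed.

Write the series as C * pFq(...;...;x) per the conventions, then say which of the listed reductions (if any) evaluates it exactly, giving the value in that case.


The series (x = -2) is 2F2: upper {-8, 2/5}, lower {-5/6, 6/5}, prefactor -2/3. Verdict: terminating - upper -8 stops the sum at k = 8; the 9 terms are added exactly. Its exact value is 1009307673686926/1217722380875.

The tell: from the first term -2/3: the product of the first k integers (prefactor -2/3) is k!.
Ratio: r(k) = (-2) * (k-8) (k+2/5) / [(k-5/6) (k+6/5) (k+1)] - rational; roots negated = parameters, x = (-2), C = -2/3.


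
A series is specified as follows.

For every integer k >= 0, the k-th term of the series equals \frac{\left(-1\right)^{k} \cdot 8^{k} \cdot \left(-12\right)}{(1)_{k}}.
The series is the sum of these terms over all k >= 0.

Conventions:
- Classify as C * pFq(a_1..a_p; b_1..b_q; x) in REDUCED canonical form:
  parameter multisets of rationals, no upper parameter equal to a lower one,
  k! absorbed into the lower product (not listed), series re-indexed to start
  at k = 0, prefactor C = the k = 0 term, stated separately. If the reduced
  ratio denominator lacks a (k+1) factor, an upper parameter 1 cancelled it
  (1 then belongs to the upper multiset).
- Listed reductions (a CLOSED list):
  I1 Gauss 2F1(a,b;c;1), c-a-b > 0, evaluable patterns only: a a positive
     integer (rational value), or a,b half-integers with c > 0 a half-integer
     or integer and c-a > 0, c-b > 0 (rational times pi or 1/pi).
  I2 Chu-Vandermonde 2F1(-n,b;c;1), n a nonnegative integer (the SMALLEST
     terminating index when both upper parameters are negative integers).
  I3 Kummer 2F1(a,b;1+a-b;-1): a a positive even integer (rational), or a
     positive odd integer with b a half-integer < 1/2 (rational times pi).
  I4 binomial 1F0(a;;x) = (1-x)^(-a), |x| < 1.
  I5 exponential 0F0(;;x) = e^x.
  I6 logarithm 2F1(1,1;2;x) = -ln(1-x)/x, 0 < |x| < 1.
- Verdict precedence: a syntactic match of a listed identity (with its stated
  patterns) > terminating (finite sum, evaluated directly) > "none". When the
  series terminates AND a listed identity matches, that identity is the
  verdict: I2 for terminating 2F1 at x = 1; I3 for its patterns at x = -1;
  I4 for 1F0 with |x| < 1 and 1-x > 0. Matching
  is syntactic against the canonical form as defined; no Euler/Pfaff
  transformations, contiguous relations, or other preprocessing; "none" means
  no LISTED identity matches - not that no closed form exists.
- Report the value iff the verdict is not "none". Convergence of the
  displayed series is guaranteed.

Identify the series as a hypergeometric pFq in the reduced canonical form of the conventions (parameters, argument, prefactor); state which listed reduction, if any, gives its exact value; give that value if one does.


This is -12 * 0F0(-; -; -8) in reduced canonical form. Verdict (x = -8): exponential (I5) applies (the 0F0 exponential series at x = -8). Exact value: \left(-12\right) \cdot e^{-8}.

Key step: from the first term -12: the (-1)^k factor (C = -12) folds into the argument's sign.
Step ratio: r(k) = -8 * 1 / [(k+1)] - poly over poly, x = -8 from leading terms; C = -12 at k = 0.


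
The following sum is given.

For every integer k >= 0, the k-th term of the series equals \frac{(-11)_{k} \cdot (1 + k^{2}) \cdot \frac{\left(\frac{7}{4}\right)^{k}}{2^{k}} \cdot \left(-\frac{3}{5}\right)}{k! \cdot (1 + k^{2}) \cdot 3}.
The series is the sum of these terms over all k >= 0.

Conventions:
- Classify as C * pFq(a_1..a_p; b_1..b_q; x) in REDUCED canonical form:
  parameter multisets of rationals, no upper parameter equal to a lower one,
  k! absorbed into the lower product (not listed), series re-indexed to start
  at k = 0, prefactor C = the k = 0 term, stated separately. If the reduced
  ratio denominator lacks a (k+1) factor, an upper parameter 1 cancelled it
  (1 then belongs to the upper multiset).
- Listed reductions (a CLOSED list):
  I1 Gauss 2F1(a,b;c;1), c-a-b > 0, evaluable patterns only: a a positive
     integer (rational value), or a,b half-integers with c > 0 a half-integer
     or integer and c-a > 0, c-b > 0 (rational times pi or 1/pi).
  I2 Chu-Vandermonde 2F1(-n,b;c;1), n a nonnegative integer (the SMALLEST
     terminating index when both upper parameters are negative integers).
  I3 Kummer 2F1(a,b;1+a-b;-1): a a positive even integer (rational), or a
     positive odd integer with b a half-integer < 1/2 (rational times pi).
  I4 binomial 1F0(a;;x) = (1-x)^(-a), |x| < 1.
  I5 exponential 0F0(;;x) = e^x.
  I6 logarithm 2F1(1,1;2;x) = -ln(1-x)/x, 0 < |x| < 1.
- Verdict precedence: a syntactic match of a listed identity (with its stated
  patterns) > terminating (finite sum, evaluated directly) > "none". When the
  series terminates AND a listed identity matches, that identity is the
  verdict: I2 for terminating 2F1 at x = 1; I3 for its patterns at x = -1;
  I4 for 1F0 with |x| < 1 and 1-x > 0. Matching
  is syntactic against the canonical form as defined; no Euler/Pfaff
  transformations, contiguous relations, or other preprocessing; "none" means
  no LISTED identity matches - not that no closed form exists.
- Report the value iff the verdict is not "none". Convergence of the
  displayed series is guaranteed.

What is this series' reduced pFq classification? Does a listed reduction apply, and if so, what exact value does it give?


Canonical form: C = -\frac{1}{5} times 1F0 with upper {-11}, lower {-}, x = \frac{7}{8}. Verdict at x = \frac{7}{8}: the I4 binomial reduction matches (the 1F0 binomial series: exponent 11, x = \frac{7}{8}). Hence: -\frac{1}{42949672960}.

Structural cue: t_0 being -\frac{1}{5}, k^2 + 1 divides numerator and denominator alike; C = -1/5, x = 7/8 after cancelling.
Step ratio: r(k) = \frac{7}{8} * (k-11) / [(k+1)] - poly over poly, x = \frac{7}{8} from leading terms; C = -\frac{1}{5} at k = 0.


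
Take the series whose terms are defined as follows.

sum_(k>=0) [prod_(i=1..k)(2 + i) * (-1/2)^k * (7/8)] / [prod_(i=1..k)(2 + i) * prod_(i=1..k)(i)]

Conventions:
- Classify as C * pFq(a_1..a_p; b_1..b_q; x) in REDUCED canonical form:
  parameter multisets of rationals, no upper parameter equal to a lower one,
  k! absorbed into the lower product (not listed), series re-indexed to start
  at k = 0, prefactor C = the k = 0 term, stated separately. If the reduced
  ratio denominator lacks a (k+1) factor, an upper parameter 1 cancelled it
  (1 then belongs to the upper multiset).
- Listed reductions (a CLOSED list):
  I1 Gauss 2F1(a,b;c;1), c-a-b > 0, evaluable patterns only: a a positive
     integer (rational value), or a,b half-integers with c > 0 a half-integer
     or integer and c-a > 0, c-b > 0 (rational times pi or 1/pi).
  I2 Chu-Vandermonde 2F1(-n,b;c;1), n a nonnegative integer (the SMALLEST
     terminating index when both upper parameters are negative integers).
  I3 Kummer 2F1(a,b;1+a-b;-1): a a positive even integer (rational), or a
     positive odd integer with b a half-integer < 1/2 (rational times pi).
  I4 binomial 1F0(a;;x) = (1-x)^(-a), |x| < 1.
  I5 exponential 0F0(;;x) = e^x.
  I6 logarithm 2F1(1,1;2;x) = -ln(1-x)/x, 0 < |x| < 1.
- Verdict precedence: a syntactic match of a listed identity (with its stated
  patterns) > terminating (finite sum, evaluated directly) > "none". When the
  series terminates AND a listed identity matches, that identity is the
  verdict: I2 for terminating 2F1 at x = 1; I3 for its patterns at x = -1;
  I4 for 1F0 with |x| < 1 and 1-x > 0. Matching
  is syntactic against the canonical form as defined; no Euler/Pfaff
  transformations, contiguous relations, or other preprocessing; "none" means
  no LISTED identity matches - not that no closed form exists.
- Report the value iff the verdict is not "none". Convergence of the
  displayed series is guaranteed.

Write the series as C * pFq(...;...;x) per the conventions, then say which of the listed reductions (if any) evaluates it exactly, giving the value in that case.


Structural cue: t_0 = 7/8 here, and the lower running product (C = 7/8) is a rising factorial.
Consecutive-term ratio: r(k) = (-1/2) * 1 / [(k+1)] - rational; roots negated = parameters, x = (-1/2), C = 7/8.

With C = 7/8: the canonical form is 0F0(-; -; -1/2). Verdict: this is the I5 exponential reduction (the 0F0 exponential series at x = -1/2). Its exact value is (7/8) * e^(-1/2).
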